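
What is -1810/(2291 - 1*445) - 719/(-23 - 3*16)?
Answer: 8442/923 ≈ 9.1463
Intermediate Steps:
-1810/(2291 - 1*445) - 719/(-23 - 3*16) = -1810/(2291 - 445) - 719/(-23 - 48) = -1810/1846 - 719/(-71) = -1810*1/1846 - 719*(-1/71) = -905/923 + 719/71 = 8442/923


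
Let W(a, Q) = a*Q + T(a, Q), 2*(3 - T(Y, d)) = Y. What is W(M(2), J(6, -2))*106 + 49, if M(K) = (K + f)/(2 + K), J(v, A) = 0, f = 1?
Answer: 1309/4 ≈ 327.25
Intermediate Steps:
M(K) = (1 + K)/(2 + K) (M(K) = (K + 1)/(2 + K) = (1 + K)/(2 + K))
T(Y, d) = 3 - Y/2
W(a, Q) = 3 - a/2 + Q*a (W(a, Q) = a*Q + (3 - a/2) = Q*a + (3 - a/2) = 3 - a/2 + Q*a)
W(M(2), J(6, -2))*106 + 49 = (3 - (1 + 2)/(2*(2 + 2)) + 0*((1 + 2)/(2 + 2)))*106 + 49 = (3 - 3/(2*4) + 0*(3/4))*106 + 49 = (3 - 3/8 + 0*((¼)*3))*106 + 49 = (3 - ½*¾ + 0*(¾))*106 + 49 = (3 - 3/8 + 0)*106 + 49 = (21/8)*106 + 49 = 1113/4 + 49 = 1309/4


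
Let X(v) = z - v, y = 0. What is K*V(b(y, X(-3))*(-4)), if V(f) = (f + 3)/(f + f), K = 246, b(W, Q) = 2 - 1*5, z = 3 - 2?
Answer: 615/4 ≈ 153.75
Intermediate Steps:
z = 1
X(v) = 1 - v
b(W, Q) = -3 (b(W, Q) = 2 - 5 = -3)
V(f) = (3 + f)/(2*f) (V(f) = (3 + f)/((2*f)) = (3 + f)*(1/(2*f)) = (3 + f)/(2*f))
K*V(b(y, X(-3))*(-4)) = 246*((3 - 3*(-4))/(2*((-3*(-4))))) = 246*((½)*(3 + 12)/12) = 246*((½)*(1/12)*15) = 246*(5/8) = 615/4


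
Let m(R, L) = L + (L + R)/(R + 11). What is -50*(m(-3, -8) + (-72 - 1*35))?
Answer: 23275/4 ≈ 5818.8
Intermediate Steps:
m(R, L) = L + (L + R)/(11 + R)
-50*(m(-3, -8) + (-72 - 1*35)) = -50*((-3 + 12*(-8) - 8*(-3))/(11 - 3) + (-72 - 1*35)) = -50*((-3 - 96 + 24)/8 + (-72 - 35)) = -50*((⅛)*(-75) - 107) = -50*(-75/8 - 107) = -50*(-931/8) = 23275/4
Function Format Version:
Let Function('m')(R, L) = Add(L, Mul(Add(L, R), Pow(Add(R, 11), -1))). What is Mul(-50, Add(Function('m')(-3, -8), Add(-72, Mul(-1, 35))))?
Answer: Rational(23275, 4) ≈ 5818.8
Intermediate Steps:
Function('m')(R, L) = Add(L, Mul(Pow(Add(11, R), -1), Add(L, R))) (Function('m')(R, L) = Add(L, Mul(Add(L, R), Pow(Add(11, R), -1))) = Add(L, Mul(Pow(Add(11, R), -1), Add(L, R))))
Mul(-50, Add(Function('m')(-3, -8), Add(-72, Mul(-1, 35)))) = Mul(-50, Add(Mul(Pow(Add(11, -3), -1), Add(-3, Mul(12, -8), Mul(-8, -3))), Add(-72, Mul(-1, 35)))) = Mul(-50, Add(Mul(Pow(8, -1), Add(-3, -96, 24)), Add(-72, -35))) = Mul(-50, Add(Mul(Rational(1, 8), -75), -107)) = Mul(-50, Add(Rational(-75, 8), -107)) = Mul(-50, Rational(-931, 8)) = Rational(23275, 4)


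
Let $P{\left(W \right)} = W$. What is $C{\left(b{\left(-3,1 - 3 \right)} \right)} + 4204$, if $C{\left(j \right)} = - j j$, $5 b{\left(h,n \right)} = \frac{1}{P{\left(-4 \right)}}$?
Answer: $\frac{1681599}{400} \approx 4204.0$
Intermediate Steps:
$b{\left(h,n \right)} = - \frac{1}{20}$ ($b{\left(h,n \right)} = \frac{1}{5 \left(-4\right)} = \frac{1}{5} \left(- \frac{1}{4}\right) = - \frac{1}{20}$)
$C{\left(j \right)} = - j^{2}$
$C{\left(b{\left(-3,1 - 3 \right)} \right)} + 4204 = - \left(- \frac{1}{20}\right)^{2} + 4204 = \left(-1\right) \frac{1}{400} + 4204 = - \frac{1}{400} + 4204 = \frac{1681599}{400}$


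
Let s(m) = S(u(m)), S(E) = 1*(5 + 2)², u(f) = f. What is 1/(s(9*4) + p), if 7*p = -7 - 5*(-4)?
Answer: 7/356 ≈ 0.019663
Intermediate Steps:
S(E) = 49 (S(E) = 1*7² = 1*49 = 49)
p = 13/7 (p = (-7 - 5*(-4))/7 = (-7 + 20)/7 = (⅐)*13 = 13/7 ≈ 1.8571)
s(m) = 49
1/(s(9*4) + p) = 1/(49 + 13/7) = 1/(356/7) = 7/356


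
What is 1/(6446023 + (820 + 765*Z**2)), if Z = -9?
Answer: 1/6508808 ≈ 1.5364e-7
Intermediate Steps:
1/(6446023 + (820 + 765*Z**2)) = 1/(6446023 + (820 + 765*(-9)**2)) = 1/(6446023 + (820 + 765*81)) = 1/(6446023 + (820 + 61965)) = 1/(6446023 + 62785) = 1/6508808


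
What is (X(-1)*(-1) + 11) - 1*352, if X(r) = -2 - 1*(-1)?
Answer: -340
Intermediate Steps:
X(r) = -1 (X(r) = -2 + 1 = -1)
(X(-1)*(-1) + 11) - 1*352 = (-1*(-1) + 11) - 1*352 = (1 + 11) - 352 = 12 - 352 = -340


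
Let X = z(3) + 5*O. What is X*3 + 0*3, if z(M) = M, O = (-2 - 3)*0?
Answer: 9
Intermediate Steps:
O = 0 (O = -5*0 = 0)
X = 3 (X = 3 + 5*0 = 3 + 0 = 3)
X*3 + 0*3 = 3*3 + 0*3 = 9 + 0 = 9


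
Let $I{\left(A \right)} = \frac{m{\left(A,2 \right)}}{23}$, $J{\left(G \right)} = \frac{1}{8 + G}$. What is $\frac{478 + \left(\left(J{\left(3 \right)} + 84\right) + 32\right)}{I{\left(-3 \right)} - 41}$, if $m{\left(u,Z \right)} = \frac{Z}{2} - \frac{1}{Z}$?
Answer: $- \frac{60122}{4147} \approx -14.498$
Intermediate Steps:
$m{\left(u,Z \right)} = \frac{Z}{2} - \frac{1}{Z}$ ($m{\left(u,Z \right)} = Z \frac{1}{2} - \frac{1}{Z} = \frac{Z}{2} - \frac{1}{Z}$)
$I{\left(A \right)} = \frac{1}{46}$ ($I{\left(A \right)} = \frac{\frac{1}{2} \cdot 2 - \frac{1}{2}}{23} = \left(1 - \frac{1}{2}\right) \frac{1}{23} = \frac{1}{2} \cdot \frac{1}{23} = \frac{1}{46}$)
$\frac{478 + \left(\left(J{\left(3 \right)} + 84\right) + 32\right)}{I{\left(-3 \right)} - 41} = \frac{478 + \left(\left(\frac{1}{8 + 3} + 84\right) + 32\right)}{\frac{1}{46} - 41} = \frac{478 + \left(\left(\frac{1}{11} + 84\right) + 32\right)}{- \frac{1885}{46}} = \left(478 + \left(\left(\frac{1}{11} + 84\right) + 32\right)\right) \left(- \frac{46}{1885}\right) = \left(478 + \left(\frac{925}{11} + 32\right)\right) \left(- \frac{46}{1885}\right) = \left(478 + \frac{1277}{11}\right) \left(- \frac{46}{1885}\right) = \frac{6535}{11} \left(- \frac{46}{1885}\right) = - \frac{60122}{4147}$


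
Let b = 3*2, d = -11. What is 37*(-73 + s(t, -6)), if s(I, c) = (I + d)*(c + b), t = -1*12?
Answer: -2701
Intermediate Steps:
t = -12
b = 6
s(I, c) = (-11 + I)*(6 + c) (s(I, c) = (I - 11)*(c + 6) = (-11 + I)*(6 + c))
37*(-73 + s(t, -6)) = 37*(-73 + (-66 - 11*(-6) + 6*(-12) - 12*(-6))) = 37*(-73 + (-66 + 66 - 72 + 72)) = 37*(-73 + 0) = 37*(-73) = -2701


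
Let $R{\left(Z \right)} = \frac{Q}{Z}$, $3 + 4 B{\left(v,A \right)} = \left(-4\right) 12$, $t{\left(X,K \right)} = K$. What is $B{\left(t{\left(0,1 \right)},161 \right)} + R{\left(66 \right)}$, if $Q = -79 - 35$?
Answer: $- \frac{637}{44} \approx -14.477$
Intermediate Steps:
$B{\left(v,A \right)} = - \frac{51}{4}$ ($B{\left(v,A \right)} = - \frac{3}{4} + \frac{\left(-4\right) 12}{4} = - \frac{3}{4} + \frac{1}{4} \left(-48\right) = - \frac{3}{4} - 12 = - \frac{51}{4}$)
$Q = -114$
$R{\left(Z \right)} = - \frac{114}{Z}$
$B{\left(t{\left(0,1 \right)},161 \right)} + R{\left(66 \right)} = - \frac{51}{4} - \frac{114}{66} = - \frac{51}{4} - \frac{19}{11} = - \frac{637}{44}$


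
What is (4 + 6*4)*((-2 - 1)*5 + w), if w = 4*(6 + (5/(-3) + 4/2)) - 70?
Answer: -5012/3 ≈ -1670.7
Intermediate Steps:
w = -134/3 (w = 4*(6 + (5*(-1/3) + 4*(1/2))) - 70 = 4*(6 + (-5/3 + 2)) - 70 = 4*(6 + 1/3) - 70 = 4*(19/3) - 70 = 76/3 - 70 = -134/3 ≈ -44.667)
(4 + 6*4)*((-2 - 1)*5 + w) = (4 + 6*4)*((-2 - 1)*5 - 134/3) = (4 + 24)*(-3*5 - 134/3) = 28*(-15 - 134/3) = 28*(-179/3) = -5012/3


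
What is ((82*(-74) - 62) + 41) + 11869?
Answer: 5780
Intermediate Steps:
((82*(-74) - 62) + 41) + 11869 = ((-6068 - 62) + 41) + 11869 = (-6130 + 41) + 11869 = -6089 + 11869 = 5780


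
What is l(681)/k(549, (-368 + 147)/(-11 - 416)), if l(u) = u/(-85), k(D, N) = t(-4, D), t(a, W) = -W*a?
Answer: -227/62220 ≈ -0.0036483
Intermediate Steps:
t(a, W) = -W*a
k(D, N) = 4*D (k(D, N) = -1*D*(-4) = 4*D)
l(u) = -u/85 (l(u) = u*(-1/85) = -u/85)
l(681)/k(549, (-368 + 147)/(-11 - 416)) = (-1/85*681)/((4*549)) = -681/85/2196 = -681/85*1/2196 = -227/62220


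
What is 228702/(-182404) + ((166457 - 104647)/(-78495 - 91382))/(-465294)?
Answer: -4519305867589259/3604428389761638 ≈ -1.2538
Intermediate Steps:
228702/(-182404) + ((166457 - 104647)/(-78495 - 91382))/(-465294) = 228702*(-1/182404) + (61810/(-169877))*(-1/465294) = -114351/91202 + (61810*(-1/169877))*(-1/465294) = -114351/91202 - 61810/169877*(-1/465294) = -114351/91202 + 30905/39521374419 = -4519305867589259/3604428389761638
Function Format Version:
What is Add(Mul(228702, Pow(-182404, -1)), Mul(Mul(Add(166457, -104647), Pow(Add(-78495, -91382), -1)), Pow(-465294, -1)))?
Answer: Rational(-4519305867589259, 3604428389761638) ≈ -1.2538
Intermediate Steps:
Add(Mul(228702, Pow(-182404, -1)), Mul(Mul(Add(166457, -104647), Pow(Add(-78495, -91382), -1)), Pow(-465294, -1))) = Add(Mul(228702, Rational(-1, 182404)), Mul(Mul(61810, Pow(-169877, -1)), Rational(-1, 465294))) = Add(Rational(-114351, 91202), Mul(Mul(61810, Rational(-1, 169877)), Rational(-1, 465294))) = Add(Rational(-114351, 91202), Mul(Rational(-61810, 169877), Rational(-1, 465294))) = Add(Rational(-114351, 91202), Rational(30905, 39521374419)) = Rational(-4519305867589259, 3604428389761638)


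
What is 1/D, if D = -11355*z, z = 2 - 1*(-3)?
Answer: -1/56775 ≈ -1.7613e-5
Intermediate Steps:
z = 5 (z = 2 + 3 = 5)
D = -56775 (D = -11355*5 = -56775)
1/D = 1/(-56775) = -1/56775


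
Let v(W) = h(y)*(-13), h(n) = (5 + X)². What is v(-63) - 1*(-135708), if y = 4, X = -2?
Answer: 135591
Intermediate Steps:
h(n) = 9 (h(n) = (5 - 2)² = 3² = 9)
v(W) = -117 (v(W) = 9*(-13) = -117)
v(-63) - 1*(-135708) = -117 - 1*(-135708) = -117 + 135708 = 135591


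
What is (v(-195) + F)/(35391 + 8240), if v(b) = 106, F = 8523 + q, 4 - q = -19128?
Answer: 1207/1897 ≈ 0.63627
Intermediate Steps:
q = 19132 (q = 4 - 1*(-19128) = 4 + 19128 = 19132)
F = 27655 (F = 8523 + 19132 = 27655)
(v(-195) + F)/(35391 + 8240) = (106 + 27655)/(35391 + 8240) = 27761/43631 = 27761*(1/43631) = 1207/1897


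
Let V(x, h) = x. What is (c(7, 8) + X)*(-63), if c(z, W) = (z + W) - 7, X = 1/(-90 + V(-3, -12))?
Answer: -15603/31 ≈ -503.32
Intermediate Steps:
X = -1/93 (X = 1/(-90 - 3) = 1/(-93) = -1/93 ≈ -0.010753)
c(z, W) = -7 + W + z (c(z, W) = (W + z) - 7 = -7 + W + z)
(c(7, 8) + X)*(-63) = ((-7 + 8 + 7) - 1/93)*(-63) = (8 - 1/93)*(-63) = (743/93)*(-63) = -15603/31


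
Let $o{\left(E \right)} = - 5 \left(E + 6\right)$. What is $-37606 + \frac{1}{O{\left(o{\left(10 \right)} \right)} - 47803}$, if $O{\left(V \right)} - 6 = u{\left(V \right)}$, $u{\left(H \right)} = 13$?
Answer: $- \frac{1796965105}{47784} \approx -37606.0$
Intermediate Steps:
$o{\left(E \right)} = -30 - 5 E$ ($o{\left(E \right)} = - 5 \left(6 + E\right) = -30 - 5 E$)
$O{\left(V \right)} = 19$ ($O{\left(V \right)} = 6 + 13 = 19$)
$-37606 + \frac{1}{O{\left(o{\left(10 \right)} \right)} - 47803} = -37606 + \frac{1}{19 - 47803} = -37606 + \frac{1}{-47784} = -37606 - \frac{1}{47784} = - \frac{1796965105}{47784}$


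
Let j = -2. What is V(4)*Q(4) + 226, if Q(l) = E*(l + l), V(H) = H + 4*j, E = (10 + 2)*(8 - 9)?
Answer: 610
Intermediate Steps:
E = -12 (E = 12*(-1) = -12)
V(H) = -8 + H (V(H) = H + 4*(-2) = H - 8 = -8 + H)
Q(l) = -24*l (Q(l) = -12*(l + l) = -24*l)
V(4)*Q(4) + 226 = (-8 + 4)*(-24*4) + 226 = -4*(-96) + 226 = 384 + 226 = 610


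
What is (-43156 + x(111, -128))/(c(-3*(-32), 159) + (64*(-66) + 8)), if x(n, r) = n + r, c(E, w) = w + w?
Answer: 43173/3898 ≈ 11.076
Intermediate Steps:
c(E, w) = 2*w
(-43156 + x(111, -128))/(c(-3*(-32), 159) + (64*(-66) + 8)) = (-43156 + (111 - 128))/(2*159 + (64*(-66) + 8)) = (-43156 - 17)/(318 + (-4224 + 8)) = -43173/(318 - 4216) = -43173/(-3898) = -43173*(-1/3898) = 43173/3898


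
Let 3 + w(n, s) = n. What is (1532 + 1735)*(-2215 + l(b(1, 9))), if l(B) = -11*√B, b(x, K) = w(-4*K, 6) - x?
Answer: -7236405 - 71874*I*√10 ≈ -7.2364e+6 - 2.2729e+5*I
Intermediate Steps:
w(n, s) = -3 + n
b(x, K) = -3 - x - 4*K (b(x, K) = (-3 - 4*K) - x = -3 - x - 4*K)
(1532 + 1735)*(-2215 + l(b(1, 9))) = (1532 + 1735)*(-2215 - 11*√(-3 - 1*1 - 4*9)) = 3267*(-2215 - 11*√(-3 - 1 - 36)) = 3267*(-2215 - 22*I*√10) = -7236405 - 71874*I*√10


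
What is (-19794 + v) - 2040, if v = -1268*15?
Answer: -40854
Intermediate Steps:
v = -19020
(-19794 + v) - 2040 = (-19794 - 19020) - 2040 = -38814 - 2040 = -40854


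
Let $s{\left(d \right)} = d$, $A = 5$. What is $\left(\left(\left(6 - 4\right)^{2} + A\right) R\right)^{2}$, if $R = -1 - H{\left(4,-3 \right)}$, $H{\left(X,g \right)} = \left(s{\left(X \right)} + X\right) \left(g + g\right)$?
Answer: $178929$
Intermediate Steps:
$H{\left(X,g \right)} = 4 X g$ ($H{\left(X,g \right)} = \left(X + X\right) \left(g + g\right) = 2 X 2 g = 4 X g$)
$R = 47$ ($R = -1 - 4 \cdot 4 \left(-3\right) = -1 - -48 = -1 + 48 = 47$)
$\left(\left(\left(6 - 4\right)^{2} + A\right) R\right)^{2} = \left(\left(\left(6 - 4\right)^{2} + 5\right) 47\right)^{2} = \left(\left(2^{2} + 5\right) 47\right)^{2} = \left(\left(4 + 5\right) 47\right)^{2} = \left(9 \cdot 47\right)^{2} = 423^{2} = 178929$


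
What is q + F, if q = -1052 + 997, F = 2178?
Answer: 2123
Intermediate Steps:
q = -55
q + F = -55 + 2178 = 2123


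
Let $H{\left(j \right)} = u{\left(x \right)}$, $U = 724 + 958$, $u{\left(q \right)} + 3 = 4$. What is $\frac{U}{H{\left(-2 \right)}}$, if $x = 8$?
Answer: $1682$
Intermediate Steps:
$u{\left(q \right)} = 1$ ($u{\left(q \right)} = -3 + 4 = 1$)
$U = 1682$
$H{\left(j \right)} = 1$
$\frac{U}{H{\left(-2 \right)}} = \frac{1682}{1} = 1682 \cdot 1 = 1682$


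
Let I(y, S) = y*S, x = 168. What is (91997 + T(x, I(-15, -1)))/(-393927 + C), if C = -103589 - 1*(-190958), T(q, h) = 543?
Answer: -6610/21897 ≈ -0.30187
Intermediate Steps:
I(y, S) = S*y
C = 87369 (C = -103589 + 190958 = 87369)
(91997 + T(x, I(-15, -1)))/(-393927 + C) = (91997 + 543)/(-393927 + 87369) = 92540/(-306558) = 92540*(-1/306558) = -6610/21897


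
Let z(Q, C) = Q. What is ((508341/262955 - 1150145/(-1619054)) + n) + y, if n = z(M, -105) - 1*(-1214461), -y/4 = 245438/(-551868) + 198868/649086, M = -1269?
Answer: 7709028691031766906932725063/6354318505446769863390 ≈ 1.2132e+6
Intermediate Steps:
y = 8260247374/14925408027 (y = -4*(245438/(-551868) + 198868/649086) = -4*(245438*(-1/551868) + 198868*(1/649086)) = -4*(-122719/275934 + 99434/324543) = -4*(-4130123687/29850816054) = 8260247374/14925408027 ≈ 0.55344)
n = 1213192 (n = -1269 - 1*(-1214461) = -1269 + 1214461 = 1213192)
((508341/262955 - 1150145/(-1619054)) + n) + y = ((508341/262955 - 1150145/(-1619054)) + 1213192) + 8260247374/14925408027 = ((508341*(1/262955) - 1150145*(-1/1619054)) + 1213192) + 8260247374/14925408027 = ((508341/262955 + 1150145/1619054) + 1213192) + 8260247374/14925408027 = (1125467907889/425738344570 + 1213192) + 8260247374/14925408027 = 516503479193475329/425738344570 + 8260247374/14925408027 = 7709028691031766906932725063/6354318505446769863390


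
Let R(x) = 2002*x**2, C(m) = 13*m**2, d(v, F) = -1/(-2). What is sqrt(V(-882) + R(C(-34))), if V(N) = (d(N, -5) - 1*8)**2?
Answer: sqrt(1808532998497)/2 ≈ 6.7241e+5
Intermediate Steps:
d(v, F) = 1/2 (d(v, F) = -1*(-1/2) = 1/2)
V(N) = 225/4 (V(N) = (1/2 - 1*8)**2 = (1/2 - 8)**2 = (-15/2)**2 = 225/4)
sqrt(V(-882) + R(C(-34))) = sqrt(225/4 + 2002*(13*(-34)**2)**2) = sqrt(225/4 + 2002*(13*1156)**2) = sqrt(225/4 + 2002*15028**2) = sqrt(225/4 + 2002*225840784) = sqrt(225/4 + 452133249568) = sqrt(1808532998497/4) = sqrt(1808532998497)/2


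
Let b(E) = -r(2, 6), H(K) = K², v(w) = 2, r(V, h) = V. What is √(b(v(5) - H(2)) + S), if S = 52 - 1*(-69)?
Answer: √119 ≈ 10.909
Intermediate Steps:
S = 121 (S = 52 + 69 = 121)
b(E) = -2 (b(E) = -1*2 = -2)
√(b(v(5) - H(2)) + S) = √(-2 + 121) = √119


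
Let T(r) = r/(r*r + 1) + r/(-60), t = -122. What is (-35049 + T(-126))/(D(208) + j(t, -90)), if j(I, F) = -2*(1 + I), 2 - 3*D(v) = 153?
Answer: -16693192719/91292750 ≈ -182.85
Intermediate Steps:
D(v) = -151/3 (D(v) = ⅔ - ⅓*153 = ⅔ - 51 = -151/3)
j(I, F) = -2 - 2*I
T(r) = -r/60 + r/(1 + r²) (T(r) = r/(r² + 1) + r*(-1/60) = r/(1 + r²) - r/60 = -r/60 + r/(1 + r²))
(-35049 + T(-126))/(D(208) + j(t, -90)) = (-35049 + (1/60)*(-126)*(59 - 1*(-126)²)/(1 + (-126)²))/(-151/3 + (-2 - 2*(-122))) = (-35049 + (1/60)*(-126)*(59 - 1*15876)/(1 + 15876))/(-151/3 + (-2 + 244)) = (-35049 + (1/60)*(-126)*(59 - 15876)/15877)/(-151/3 + 242) = (-35049 + (1/60)*(-126)*(1/15877)*(-15817))/(575/3) = (-35049 + 332157/158770)*(3/575) = -5564397573/158770*3/575 = -16693192719/91292750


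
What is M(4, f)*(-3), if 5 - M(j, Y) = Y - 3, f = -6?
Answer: -42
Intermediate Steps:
M(j, Y) = 8 - Y (M(j, Y) = 5 - (Y - 3) = 5 - (-3 + Y) = 5 + (3 - Y) = 8 - Y)
M(4, f)*(-3) = (8 - 1*(-6))*(-3) = (8 + 6)*(-3) = 14*(-3) = -42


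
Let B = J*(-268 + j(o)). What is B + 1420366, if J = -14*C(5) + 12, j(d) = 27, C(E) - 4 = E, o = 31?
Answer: 1447840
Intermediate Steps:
C(E) = 4 + E
J = -114 (J = -14*(4 + 5) + 12 = -14*9 + 12 = -126 + 12 = -114)
B = 27474 (B = -114*(-268 + 27) = -114*(-241) = 27474)
B + 1420366 = 27474 + 1420366 = 1447840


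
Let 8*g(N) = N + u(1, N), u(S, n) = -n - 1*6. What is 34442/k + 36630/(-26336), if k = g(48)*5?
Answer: -1814403749/197520 ≈ -9185.9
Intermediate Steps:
u(S, n) = -6 - n (u(S, n) = -n - 6 = -6 - n)
g(N) = -¾ (g(N) = (N + (-6 - N))/8 = (⅛)*(-6) = -¾)
k = -15/4 (k = -¾*5 = -15/4 ≈ -3.7500)
34442/k + 36630/(-26336) = 34442/(-15/4) + 36630/(-26336) = 34442*(-4/15) + 36630*(-1/26336) = -137768/15 - 18315/13168 = -1814403749/197520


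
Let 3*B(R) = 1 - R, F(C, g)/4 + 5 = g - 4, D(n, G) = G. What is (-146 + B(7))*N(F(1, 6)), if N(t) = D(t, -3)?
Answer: 444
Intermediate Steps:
F(C, g) = -36 + 4*g (F(C, g) = -20 + 4*(g - 4) = -20 + 4*(-4 + g) = -20 + (-16 + 4*g) = -36 + 4*g)
B(R) = 1/3 - R/3 (B(R) = (1 - R)/3 = 1/3 - R/3)
N(t) = -3
(-146 + B(7))*N(F(1, 6)) = (-146 + (1/3 - 1/3*7))*(-3) = (-146 + (1/3 - 7/3))*(-3) = (-146 - 2)*(-3) = -148*(-3) = 444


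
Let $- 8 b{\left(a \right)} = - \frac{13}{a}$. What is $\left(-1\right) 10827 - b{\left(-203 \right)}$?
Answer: $- \frac{17583035}{1624} \approx -10827.0$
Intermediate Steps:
$b{\left(a \right)} = \frac{13}{8 a}$ ($b{\left(a \right)} = - \frac{\left(-13\right) \frac{1}{a}}{8} = \frac{13}{8 a}$)
$\left(-1\right) 10827 - b{\left(-203 \right)} = \left(-1\right) 10827 - \frac{13}{8 \left(-203\right)} = -10827 - \frac{13}{8} \left(- \frac{1}{203}\right) = -10827 - - \frac{13}{1624} = -10827 + \frac{13}{1624} = - \frac{17583035}{1624}$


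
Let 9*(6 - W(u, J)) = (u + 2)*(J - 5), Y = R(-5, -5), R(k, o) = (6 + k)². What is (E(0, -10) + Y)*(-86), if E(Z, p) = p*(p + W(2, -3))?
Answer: -4214/9 ≈ -468.22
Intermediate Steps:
Y = 1 (Y = (6 - 5)² = 1² = 1)
W(u, J) = 6 - (-5 + J)*(2 + u)/9 (W(u, J) = 6 - (u + 2)*(J - 5)/9 = 6 - (2 + u)*(-5 + J)/9 = 6 - (-5 + J)*(2 + u)/9)
E(Z, p) = p*(86/9 + p) (E(Z, p) = p*(p + (64/9 - 2/9*(-3) + (5/9)*2 - ⅑*(-3)*2)) = p*(p + (64/9 + ⅔ + 10/9 + ⅔)) = p*(p + 86/9) = p*(86/9 + p))
(E(0, -10) + Y)*(-86) = ((⅑)*(-10)*(86 + 9*(-10)) + 1)*(-86) = ((⅑)*(-10)*(86 - 90) + 1)*(-86) = ((⅑)*(-10)*(-4) + 1)*(-86) = (40/9 + 1)*(-86) = (49/9)*(-86) = -4214/9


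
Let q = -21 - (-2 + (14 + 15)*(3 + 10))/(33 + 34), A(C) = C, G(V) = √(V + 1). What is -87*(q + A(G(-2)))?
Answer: 155034/67 - 87*I ≈ 2313.9 - 87.0*I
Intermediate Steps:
G(V) = √(1 + V)
q = -1782/67 (q = -21 - (-2 + 29*13)/67 = -21 - (-2 + 377)/67 = -21 - 375/67 = -1782/67 ≈ -26.597)
-87*(q + A(G(-2))) = -87*(-1782/67 + √(1 - 2)) = -87*(-1782/67 + √(-1)) = -87*(-1782/67 + I) = 155034/67 - 87*I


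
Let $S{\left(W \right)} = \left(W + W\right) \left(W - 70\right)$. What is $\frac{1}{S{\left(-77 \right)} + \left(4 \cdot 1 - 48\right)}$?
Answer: $\frac{1}{22594} \approx 4.426 \cdot 10^{-5}$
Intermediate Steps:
$S{\left(W \right)} = 2 W \left(-70 + W\right)$
$\frac{1}{S{\left(-77 \right)} + \left(4 \cdot 1 - 48\right)} = \frac{1}{2 \left(-77\right) \left(-70 - 77\right) + \left(4 \cdot 1 - 48\right)} = \frac{1}{2 \left(-77\right) \left(-147\right) + \left(4 - 48\right)} = \frac{1}{22638 - 44} = \frac{1}{22594}$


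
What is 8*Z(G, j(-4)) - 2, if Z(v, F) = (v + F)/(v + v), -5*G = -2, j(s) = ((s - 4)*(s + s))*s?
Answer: -2558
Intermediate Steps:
j(s) = 2*s²*(-4 + s) (j(s) = ((-4 + s)*(2*s))*s = (2*s*(-4 + s))*s = 2*s²*(-4 + s))
G = ⅖ (G = -⅕*(-2) = ⅖ ≈ 0.40000)
Z(v, F) = (F + v)/(2*v) (Z(v, F) = (F + v)/((2*v)) = (F + v)*(1/(2*v)) = (F + v)/(2*v))
8*Z(G, j(-4)) - 2 = 8*((2*(-4)²*(-4 - 4) + ⅖)/(2*(⅖))) - 2 = 8*((½)*(5/2)*(2*16*(-8) + ⅖)) - 2 = 8*((½)*(5/2)*(-256 + ⅖)) - 2 = 8*((½)*(5/2)*(-1278/5)) - 2 = 8*(-639/2) - 2 = -2556 - 2 = -2558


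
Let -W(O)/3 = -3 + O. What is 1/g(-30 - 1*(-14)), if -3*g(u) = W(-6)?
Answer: -⅑ ≈ -0.11111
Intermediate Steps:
W(O) = 9 - 3*O (W(O) = -3*(-3 + O) = 9 - 3*O)
g(u) = -9 (g(u) = -(9 - 3*(-6))/3 = -(9 + 18)/3 = -⅓*27 = -9)
1/g(-30 - 1*(-14)) = 1/(-9) = -⅑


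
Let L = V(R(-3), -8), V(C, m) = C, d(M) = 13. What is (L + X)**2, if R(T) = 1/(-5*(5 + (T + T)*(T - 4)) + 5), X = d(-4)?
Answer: 8934121/52900 ≈ 168.89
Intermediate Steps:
X = 13
R(T) = 1/(-20 - 10*T*(-4 + T)) (R(T) = 1/(-5*(5 + (2*T)*(-4 + T)) + 5) = 1/(-5*(5 + 2*T*(-4 + T)) + 5) = 1/((-25 - 10*T*(-4 + T)) + 5) = 1/(-20 - 10*T*(-4 + T)))
L = -1/230 (L = -1/(20 - 40*(-3) + 10*(-3)**2) = -1/(20 + 120 + 10*9) = -1/(20 + 120 + 90) = -1/230 ≈ -0.0043478)
(L + X)**2 = (-1/230 + 13)**2 = (2989/230)**2 = 8934121/52900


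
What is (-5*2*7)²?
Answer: 4900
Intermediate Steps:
(-5*2*7)² = (-10*7)² = (-70)² = 4900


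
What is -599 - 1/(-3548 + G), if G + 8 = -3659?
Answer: -4321784/7215 ≈ -599.00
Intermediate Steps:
G = -3667 (G = -8 - 3659 = -3667)
-599 - 1/(-3548 + G) = -599 - 1/(-3548 - 3667) = -599 - 1/(-7215) = -599 - 1*(-1/7215) = -599 + 1/7215 = -4321784/7215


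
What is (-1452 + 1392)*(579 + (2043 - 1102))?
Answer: -91200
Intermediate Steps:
(-1452 + 1392)*(579 + (2043 - 1102)) = -60*(579 + 941) = -60*1520 = -91200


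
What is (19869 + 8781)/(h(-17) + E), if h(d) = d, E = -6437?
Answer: -14325/3227 ≈ -4.4391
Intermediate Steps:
(19869 + 8781)/(h(-17) + E) = (19869 + 8781)/(-17 - 6437) = 28650/(-6454) = 28650*(-1/6454) = -14325/3227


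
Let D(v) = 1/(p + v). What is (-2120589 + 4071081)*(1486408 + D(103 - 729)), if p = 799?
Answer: 501566257853820/173 ≈ 2.8992e+12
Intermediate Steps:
D(v) = 1/(799 + v)
(-2120589 + 4071081)*(1486408 + D(103 - 729)) = (-2120589 + 4071081)*(1486408 + 1/(799 + (103 - 729))) = 1950492*(1486408 + 1/(799 - 626)) = 1950492*(1486408 + 1/173) = 1950492*(257148585/173) = 501566257853820/173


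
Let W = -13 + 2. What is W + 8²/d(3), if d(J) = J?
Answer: 31/3 ≈ 10.333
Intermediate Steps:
W = -11
W + 8²/d(3) = -11 + 8²/3 = -11 + 64*(⅓) = -11 + 64/3 = 31/3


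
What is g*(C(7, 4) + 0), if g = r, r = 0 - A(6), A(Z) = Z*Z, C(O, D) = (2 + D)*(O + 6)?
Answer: -2808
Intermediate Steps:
C(O, D) = (2 + D)*(6 + O)
A(Z) = Z²
r = -36 (r = 0 - 1*6² = 0 - 1*36 = 0 - 36 = -36)
g = -36
g*(C(7, 4) + 0) = -36*((12 + 2*7 + 6*4 + 4*7) + 0) = -36*((12 + 14 + 24 + 28) + 0) = -36*(78 + 0) = -36*78 = -2808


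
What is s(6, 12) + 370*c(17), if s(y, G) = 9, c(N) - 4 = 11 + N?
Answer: 11849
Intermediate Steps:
c(N) = 15 + N (c(N) = 4 + (11 + N) = 15 + N)
s(6, 12) + 370*c(17) = 9 + 370*(15 + 17) = 9 + 370*32 = 9 + 11840 = 11849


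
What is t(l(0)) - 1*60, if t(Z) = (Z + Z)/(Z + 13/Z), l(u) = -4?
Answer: -1708/29 ≈ -58.897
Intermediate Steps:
t(Z) = 2*Z/(Z + 13/Z) (t(Z) = (2*Z)/(Z + 13/Z) = 2*Z/(Z + 13/Z))
t(l(0)) - 1*60 = 2*(-4)²/(13 + (-4)²) - 1*60 = 2*16/(13 + 16) - 60 = 2*16/29 - 60 = 2*16*(1/29) - 60 = 32/29 - 60 = -1708/29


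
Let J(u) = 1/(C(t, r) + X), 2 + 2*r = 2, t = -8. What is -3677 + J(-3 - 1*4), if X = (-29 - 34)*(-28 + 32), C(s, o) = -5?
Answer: -944990/257 ≈ -3677.0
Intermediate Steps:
r = 0 (r = -1 + (½)*2 = -1 + 1 = 0)
X = -252 (X = -63*4 = -252)
J(u) = -1/257 (J(u) = 1/(-5 - 252) = 1/(-257) = -1/257)
-3677 + J(-3 - 1*4) = -3677 - 1/257 = -944990/257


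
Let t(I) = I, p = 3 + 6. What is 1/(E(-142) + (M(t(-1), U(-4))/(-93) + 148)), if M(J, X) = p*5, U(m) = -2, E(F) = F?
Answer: 31/171 ≈ 0.18129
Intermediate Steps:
p = 9
M(J, X) = 45 (M(J, X) = 9*5 = 45)
1/(E(-142) + (M(t(-1), U(-4))/(-93) + 148)) = 1/(-142 + (45/(-93) + 148)) = 1/(-142 + (-1/93*45 + 148)) = 1/(-142 + (-15/31 + 148)) = 1/(-142 + 4573/31) = 1/(171/31) = 31/171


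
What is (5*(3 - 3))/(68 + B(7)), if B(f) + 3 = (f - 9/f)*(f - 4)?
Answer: 0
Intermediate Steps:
B(f) = -3 + (-4 + f)*(f - 9/f) (B(f) = -3 + (f - 9/f)*(f - 4) = -3 + (f - 9/f)*(-4 + f) = -3 + (-4 + f)*(f - 9/f))
(5*(3 - 3))/(68 + B(7)) = (5*(3 - 3))/(68 + (-12 + 7**2 - 4*7 + 36/7)) = (5*0)/(68 + (-12 + 49 - 28 + 36*(1/7))) = 0/(68 + (-12 + 49 - 28 + 36/7)) = 0/(68 + 99/7) = 0/(575/7) = 0*(7/575) = 0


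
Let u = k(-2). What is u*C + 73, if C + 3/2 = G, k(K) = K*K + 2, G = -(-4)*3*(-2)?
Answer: -80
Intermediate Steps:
G = -24 (G = -4*(-3)*(-2) = 12*(-2) = -24)
k(K) = 2 + K² (k(K) = K² + 2 = 2 + K²)
C = -51/2 (C = -3/2 - 24 = -51/2 ≈ -25.500)
u = 6 (u = 2 + (-2)² = 2 + 4 = 6)
u*C + 73 = 6*(-51/2) + 73 = -153 + 73 = -80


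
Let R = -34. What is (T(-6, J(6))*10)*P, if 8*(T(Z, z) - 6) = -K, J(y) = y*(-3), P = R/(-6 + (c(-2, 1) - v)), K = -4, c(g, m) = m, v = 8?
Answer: 170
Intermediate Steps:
P = 34/13 (P = -34/(-6 + (1 - 1*8)) = -34/(-6 + (1 - 8)) = -34/(-6 - 7) = -34/(-13) = -34*(-1/13) = 34/13 ≈ 2.6154)
J(y) = -3*y
T(Z, z) = 13/2 (T(Z, z) = 6 + (-1*(-4))/8 = 6 + (⅛)*4 = 6 + ½ = 13/2)
(T(-6, J(6))*10)*P = ((13/2)*10)*(34/13) = 65*(34/13) = 170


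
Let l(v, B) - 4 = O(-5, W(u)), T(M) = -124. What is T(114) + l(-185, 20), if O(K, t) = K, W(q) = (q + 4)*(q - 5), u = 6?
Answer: -125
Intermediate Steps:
W(q) = (-5 + q)*(4 + q) (W(q) = (4 + q)*(-5 + q) = (-5 + q)*(4 + q))
l(v, B) = -1 (l(v, B) = 4 - 5 = -1)
T(114) + l(-185, 20) = -124 - 1 = -125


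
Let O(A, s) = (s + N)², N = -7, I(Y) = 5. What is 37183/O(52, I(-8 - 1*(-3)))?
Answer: 37183/4 ≈ 9295.8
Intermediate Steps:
O(A, s) = (-7 + s)² (O(A, s) = (s - 7)² = (-7 + s)²)
37183/O(52, I(-8 - 1*(-3))) = 37183/((-7 + 5)²) = 37183/((-2)²) = 37183/4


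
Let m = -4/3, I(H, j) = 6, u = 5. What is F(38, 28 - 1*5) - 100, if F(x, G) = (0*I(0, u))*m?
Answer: -100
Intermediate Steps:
m = -4/3 (m = -4*1/3 = -4/3 ≈ -1.3333)
F(x, G) = 0 (F(x, G) = (0*6)*(-4/3) = 0*(-4/3) = 0)
F(38, 28 - 1*5) - 100 = 0 - 100 = -100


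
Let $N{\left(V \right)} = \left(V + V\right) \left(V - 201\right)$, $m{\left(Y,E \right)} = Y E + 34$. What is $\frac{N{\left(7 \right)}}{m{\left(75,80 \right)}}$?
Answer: $- \frac{194}{431} \approx -0.45012$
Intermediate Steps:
$m{\left(Y,E \right)} = 34 + E Y$ ($m{\left(Y,E \right)} = E Y + 34 = 34 + E Y$)
$N{\left(V \right)} = 2 V \left(-201 + V\right)$
$\frac{N{\left(7 \right)}}{m{\left(75,80 \right)}} = \frac{2 \cdot 7 \left(-201 + 7\right)}{34 + 80 \cdot 75} = \frac{2 \cdot 7 \left(-194\right)}{34 + 6000} = - \frac{2716}{6034} = \left(-2716\right) \frac{1}{6034} = - \frac{194}{431}$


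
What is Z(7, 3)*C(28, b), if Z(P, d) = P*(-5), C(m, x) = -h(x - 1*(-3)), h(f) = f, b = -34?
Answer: -1085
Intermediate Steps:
C(m, x) = -3 - x (C(m, x) = -(x - 1*(-3)) = -(x + 3) = -(3 + x) = -3 - x)
Z(P, d) = -5*P
Z(7, 3)*C(28, b) = (-5*7)*(-3 - 1*(-34)) = -35*(-3 + 34) = -35*31 = -1085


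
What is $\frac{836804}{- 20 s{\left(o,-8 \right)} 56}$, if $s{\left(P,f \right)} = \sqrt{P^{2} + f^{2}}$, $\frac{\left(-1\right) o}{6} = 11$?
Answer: $- \frac{209201 \sqrt{1105}}{618800} \approx -11.238$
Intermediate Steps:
$o = -66$ ($o = \left(-6\right) 11 = -66$)
$\frac{836804}{- 20 s{\left(o,-8 \right)} 56} = \frac{836804}{- 20 \sqrt{\left(-66\right)^{2} + \left(-8\right)^{2}} \cdot 56} = \frac{836804}{- 20 \sqrt{4356 + 64} \cdot 56} = \frac{836804}{- 20 \sqrt{4420} \cdot 56} = \frac{836804}{- 20 \cdot 2 \sqrt{1105} \cdot 56} = \frac{836804}{- 40 \sqrt{1105} \cdot 56} = \frac{836804}{\left(-2240\right) \sqrt{1105}} = 836804 \left(- \frac{\sqrt{1105}}{2475200}\right) = - \frac{209201 \sqrt{1105}}{618800}$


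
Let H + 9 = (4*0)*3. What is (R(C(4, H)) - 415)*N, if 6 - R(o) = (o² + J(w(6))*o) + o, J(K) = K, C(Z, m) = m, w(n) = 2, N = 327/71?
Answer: -151401/71 ≈ -2132.4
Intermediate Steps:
N = 327/71 (N = 327*(1/71) = 327/71 ≈ 4.6056)
H = -9 (H = -9 + (4*0)*3 = -9 + 0*3 = -9 + 0 = -9)
R(o) = 6 - o² - 3*o (R(o) = 6 - ((o² + 2*o) + o) = 6 - (o² + 3*o) = 6 + (-o² - 3*o) = 6 - o² - 3*o)
(R(C(4, H)) - 415)*N = ((6 - 1*(-9)² - 3*(-9)) - 415)*(327/71) = ((6 - 1*81 + 27) - 415)*(327/71) = ((6 - 81 + 27) - 415)*(327/71) = (-48 - 415)*(327/71) = -463*327/71 = -151401/71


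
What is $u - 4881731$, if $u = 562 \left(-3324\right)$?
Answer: $-6749819$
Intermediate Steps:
$u = -1868088$
$u - 4881731 = -1868088 - 4881731 = -6749819$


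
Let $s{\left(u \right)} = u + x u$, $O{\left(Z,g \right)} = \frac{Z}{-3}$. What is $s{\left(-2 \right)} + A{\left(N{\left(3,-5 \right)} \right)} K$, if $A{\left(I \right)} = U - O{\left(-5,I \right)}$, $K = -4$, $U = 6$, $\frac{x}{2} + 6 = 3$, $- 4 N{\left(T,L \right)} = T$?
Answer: $- \frac{22}{3} \approx -7.3333$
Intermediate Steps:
$N{\left(T,L \right)} = - \frac{T}{4}$
$x = -6$ ($x = -12 + 2 \cdot 3 = -12 + 6 = -6$)
$O{\left(Z,g \right)} = - \frac{Z}{3}$ ($O{\left(Z,g \right)} = Z \left(- \frac{1}{3}\right) = - \frac{Z}{3}$)
$s{\left(u \right)} = - 5 u$ ($s{\left(u \right)} = u - 6 u = - 5 u$)
$A{\left(I \right)} = \frac{13}{3}$ ($A{\left(I \right)} = 6 - \left(- \frac{1}{3}\right) \left(-5\right) = 6 - \frac{5}{3} = \frac{13}{3}$)
$s{\left(-2 \right)} + A{\left(N{\left(3,-5 \right)} \right)} K = \left(-5\right) \left(-2\right) + \frac{13}{3} \left(-4\right) = 10 - \frac{52}{3} = - \frac{22}{3}$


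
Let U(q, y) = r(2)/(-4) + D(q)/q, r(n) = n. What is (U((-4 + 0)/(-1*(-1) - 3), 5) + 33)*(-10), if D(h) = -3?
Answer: -310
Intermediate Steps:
U(q, y) = -½ - 3/q (U(q, y) = 2/(-4) - 3/q = 2*(-¼) - 3/q = -½ - 3/q)
(U((-4 + 0)/(-1*(-1) - 3), 5) + 33)*(-10) = ((-6 - (-4 + 0)/(-1*(-1) - 3))/(2*(((-4 + 0)/(-1*(-1) - 3)))) + 33)*(-10) = ((-6 - (-4)/(1 - 3))/(2*((-4/(1 - 3)))) + 33)*(-10) = ((-6 - (-4)/(-2))/(2*((-4/(-2)))) + 33)*(-10) = ((-6 - (-4)*(-1)/2)/(2*((-4*(-½)))) + 33)*(-10) = ((½)*(-6 - 1*2)/2 + 33)*(-10) = ((½)*(½)*(-6 - 2) + 33)*(-10) = ((½)*(½)*(-8) + 33)*(-10) = (-2 + 33)*(-10) = 31*(-10) = -310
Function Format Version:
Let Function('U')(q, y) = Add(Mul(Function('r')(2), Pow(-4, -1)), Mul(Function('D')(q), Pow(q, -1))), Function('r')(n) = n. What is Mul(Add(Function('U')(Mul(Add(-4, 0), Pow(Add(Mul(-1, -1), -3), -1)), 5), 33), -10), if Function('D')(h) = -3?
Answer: -310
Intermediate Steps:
Function('U')(q, y) = Add(Rational(-1, 2), Mul(-3, Pow(q, -1))) (Function('U')(q, y) = Add(Mul(2, Pow(-4, -1)), Mul(-3, Pow(q, -1))) = Add(Mul(2, Rational(-1, 4)), Mul(-3, Pow(q, -1))) = Add(Rational(-1, 2), Mul(-3, Pow(q, -1))))
Mul(Add(Function('U')(Mul(Add(-4, 0), Pow(Add(Mul(-1, -1), -3), -1)), 5), 33), -10) = Mul(Add(Mul(Rational(1, 2), Pow(Mul(Add(-4, 0), Pow(Add(Mul(-1, -1), -3), -1)), -1), Add(-6, Mul(-1, Mul(Add(-4, 0), Pow(Add(Mul(-1, -1), -3), -1))))), 33), -10) = Mul(Add(Mul(Rational(1, 2), Pow(Mul(-4, Pow(Add(1, -3), -1)), -1), Add(-6, Mul(-1, Mul(-4, Pow(Add(1, -3), -1))))), 33), -10) = Mul(Add(Mul(Rational(1, 2), Pow(Mul(-4, Pow(-2, -1)), -1), Add(-6, Mul(-1, Mul(-4, Pow(-2, -1))))), 33), -10) = Mul(Add(Mul(Rational(1, 2), Pow(Mul(-4, Rational(-1, 2)), -1), Add(-6, Mul(-1, Mul(-4, Rational(-1, 2))))), 33), -10) = Mul(Add(Mul(Rational(1, 2), Pow(2, -1), Add(-6, Mul(-1, 2))), 33), -10) = Mul(Add(Mul(Rational(1, 2), Rational(1, 2), Add(-6, -2)), 33), -10) = Mul(Add(Mul(Rational(1, 2), Rational(1, 2), -8), 33), -10) = Mul(Add(-2, 33), -10) = Mul(31, -10) = -310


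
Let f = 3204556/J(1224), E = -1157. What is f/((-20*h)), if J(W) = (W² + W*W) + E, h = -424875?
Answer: 801139/6362917378125 ≈ 1.2591e-7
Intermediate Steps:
J(W) = -1157 + 2*W² (J(W) = (W² + W*W) - 1157 = (W² + W²) - 1157 = 2*W² - 1157 = -1157 + 2*W²)
f = 3204556/2995195 (f = 3204556/(-1157 + 2*1224²) = 3204556/(-1157 + 2*1498176) = 3204556/(-1157 + 2996352) = 3204556/2995195 ≈ 1.0699)
f/((-20*h)) = 3204556/(2995195*((-20*(-424875)))) = (3204556/2995195)/8497500 = (3204556/2995195)*(1/8497500) = 801139/6362917378125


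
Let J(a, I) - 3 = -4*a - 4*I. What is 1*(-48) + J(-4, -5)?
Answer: -9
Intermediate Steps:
J(a, I) = 3 - 4*I - 4*a (J(a, I) = 3 + (-4*a - 4*I) = 3 + (-4*I - 4*a) = 3 - 4*I - 4*a)
1*(-48) + J(-4, -5) = 1*(-48) + (3 - 4*(-5) - 4*(-4)) = -48 + (3 + 20 + 16) = -48 + 39 = -9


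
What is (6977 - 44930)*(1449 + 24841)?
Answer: -997784370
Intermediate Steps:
(6977 - 44930)*(1449 + 24841) = -37953*26290 = -997784370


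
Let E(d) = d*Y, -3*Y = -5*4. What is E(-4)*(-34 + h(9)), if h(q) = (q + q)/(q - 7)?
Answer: 2000/3 ≈ 666.67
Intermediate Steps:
h(q) = 2*q/(-7 + q) (h(q) = (2*q)/(-7 + q) = 2*q/(-7 + q))
Y = 20/3 (Y = -(-5)*4/3 = -⅓*(-20) = 20/3 ≈ 6.6667)
E(d) = 20*d/3 (E(d) = d*(20/3) = 20*d/3)
E(-4)*(-34 + h(9)) = ((20/3)*(-4))*(-34 + 2*9/(-7 + 9)) = -80*(-34 + 2*9/2)/3 = -80*(-34 + 2*9*(½))/3 = -80*(-34 + 9)/3 = -80/3*(-25) = 2000/3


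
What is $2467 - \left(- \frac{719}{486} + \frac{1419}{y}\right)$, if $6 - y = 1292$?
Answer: $\frac{385869850}{156249} \approx 2469.6$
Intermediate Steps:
$y = -1286$ ($y = 6 - 1292 = -1286$)
$2467 - \left(- \frac{719}{486} + \frac{1419}{y}\right) = 2467 - \left(- \frac{1419}{1286} - \frac{719}{486}\right) = 2467 - - \frac{403567}{156249} = 2467 + \left(\frac{719}{486} + \frac{1419}{1286}\right) = 2467 + \frac{403567}{156249} = \frac{385869850}{156249}$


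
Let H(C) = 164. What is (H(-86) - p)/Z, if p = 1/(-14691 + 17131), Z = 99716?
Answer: 400159/243307040 ≈ 0.0016447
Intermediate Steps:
p = 1/2440 ≈ 0.00040984
(H(-86) - p)/Z = (164 - 1*1/2440)/99716 = (164 - 1/2440)*(1/99716) = (400159/2440)*(1/99716) = 400159/243307040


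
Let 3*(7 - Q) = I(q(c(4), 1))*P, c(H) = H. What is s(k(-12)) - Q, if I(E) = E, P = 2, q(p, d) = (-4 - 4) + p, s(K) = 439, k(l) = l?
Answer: 1288/3 ≈ 429.33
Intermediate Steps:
q(p, d) = -8 + p
Q = 29/3 (Q = 7 - (-8 + 4)*2/3 = 7 - (-4)*2/3 = 7 - ⅓*(-8) = 7 + 8/3 = 29/3 ≈ 9.6667)
s(k(-12)) - Q = 439 - 1*29/3 = 439 - 29/3 = 1288/3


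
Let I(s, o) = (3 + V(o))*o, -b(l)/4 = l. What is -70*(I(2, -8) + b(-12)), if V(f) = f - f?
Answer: -1680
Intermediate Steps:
b(l) = -4*l
V(f) = 0
I(s, o) = 3*o (I(s, o) = (3 + 0)*o = 3*o)
-70*(I(2, -8) + b(-12)) = -70*(3*(-8) - 4*(-12)) = -70*(-24 + 48) = -70*24 = -1680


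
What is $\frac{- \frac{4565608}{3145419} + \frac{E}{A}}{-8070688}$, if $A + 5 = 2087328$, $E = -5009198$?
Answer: $\frac{12642962575673}{26494072917030422928} \approx 4.772 \cdot 10^{-7}$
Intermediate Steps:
$A = 2087323$ ($A = -5 + 2087328 = 2087323$)
$\frac{- \frac{4565608}{3145419} + \frac{E}{A}}{-8070688} = \frac{- \frac{4565608}{3145419} - \frac{5009198}{2087323}}{-8070688} = \left(\left(-4565608\right) \frac{1}{3145419} - \frac{5009198}{2087323}\right) \left(- \frac{1}{8070688}\right) = \left(- \frac{4565608}{3145419} - \frac{5009198}{2087323}\right) \left(- \frac{1}{8070688}\right) = \left(- \frac{25285925151346}{6565505423337}\right) \left(- \frac{1}{8070688}\right) = \frac{12642962575673}{26494072917030422928}$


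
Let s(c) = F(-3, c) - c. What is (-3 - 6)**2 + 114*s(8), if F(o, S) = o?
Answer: -1173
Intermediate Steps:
s(c) = -3 - c
(-3 - 6)**2 + 114*s(8) = (-3 - 6)**2 + 114*(-3 - 1*8) = (-9)**2 + 114*(-3 - 8) = 81 + 114*(-11) = 81 - 1254 = -1173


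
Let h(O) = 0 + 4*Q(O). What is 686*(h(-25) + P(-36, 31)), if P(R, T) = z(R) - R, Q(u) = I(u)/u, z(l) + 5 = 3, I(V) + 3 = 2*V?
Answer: 728532/25 ≈ 29141.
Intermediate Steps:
I(V) = -3 + 2*V
z(l) = -2 (z(l) = -5 + 3 = -2)
Q(u) = (-3 + 2*u)/u
h(O) = 8 - 12/O (h(O) = 0 + 4*(2 - 3/O) = 0 + (8 - 12/O) = 8 - 12/O)
P(R, T) = -2 - R
686*(h(-25) + P(-36, 31)) = 686*((8 - 12/(-25)) + (-2 - 1*(-36))) = 686*((8 - 12*(-1/25)) + (-2 + 36)) = 686*((8 + 12/25) + 34) = 686*(212/25 + 34) = 686*(1062/25) = 728532/25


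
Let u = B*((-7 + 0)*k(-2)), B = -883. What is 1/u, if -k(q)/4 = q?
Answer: 1/49448 ≈ 2.0223e-5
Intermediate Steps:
k(q) = -4*q
u = 49448 (u = -883*(-7 + 0)*(-4*(-2)) = -(-6181)*8 = -883*(-56) = 49448)
1/u = 1/49448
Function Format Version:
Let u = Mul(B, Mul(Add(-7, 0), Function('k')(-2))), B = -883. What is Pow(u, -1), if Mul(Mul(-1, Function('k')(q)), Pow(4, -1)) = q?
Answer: Rational(1, 49448) ≈ 2.0223e-5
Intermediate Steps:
Function('k')(q) = Mul(-4, q)
u = 49448 (u = Mul(-883, Mul(Add(-7, 0), Mul(-4, -2))) = Mul(-883, Mul(-7, 8)) = Mul(-883, -56) = 49448)
Pow(u, -1) = Pow(49448, -1) = Rational(1, 49448)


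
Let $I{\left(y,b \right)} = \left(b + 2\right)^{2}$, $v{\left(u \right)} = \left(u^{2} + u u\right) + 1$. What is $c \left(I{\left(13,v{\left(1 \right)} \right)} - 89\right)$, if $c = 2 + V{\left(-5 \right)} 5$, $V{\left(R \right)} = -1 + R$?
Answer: $1792$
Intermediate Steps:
$v{\left(u \right)} = 1 + 2 u^{2}$ ($v{\left(u \right)} = \left(u^{2} + u^{2}\right) + 1 = 2 u^{2} + 1 = 1 + 2 u^{2}$)
$I{\left(y,b \right)} = \left(2 + b\right)^{2}$
$c = -28$ ($c = 2 + \left(-1 - 5\right) 5 = 2 - 30 = -28$)
$c \left(I{\left(13,v{\left(1 \right)} \right)} - 89\right) = - 28 \left(\left(2 + \left(1 + 2 \cdot 1^{2}\right)\right)^{2} - 89\right) = - 28 \left(\left(2 + \left(1 + 2 \cdot 1\right)\right)^{2} - 89\right) = - 28 \left(\left(2 + \left(1 + 2\right)\right)^{2} - 89\right) = - 28 \left(\left(2 + 3\right)^{2} - 89\right) = - 28 \left(5^{2} - 89\right) = - 28 \left(25 - 89\right) = \left(-28\right) \left(-64\right) = 1792$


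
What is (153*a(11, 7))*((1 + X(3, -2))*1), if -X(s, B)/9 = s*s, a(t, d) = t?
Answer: -134640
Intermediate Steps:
X(s, B) = -9*s² (X(s, B) = -9*s*s = -9*s²)
(153*a(11, 7))*((1 + X(3, -2))*1) = (153*11)*((1 - 9*3²)*1) = 1683*((1 - 9*9)*1) = 1683*((1 - 81)*1) = 1683*(-80*1) = 1683*(-80) = -134640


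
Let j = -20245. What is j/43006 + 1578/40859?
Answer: -759326987/1757182154 ≈ -0.43213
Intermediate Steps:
j/43006 + 1578/40859 = -20245/43006 + 1578/40859 = -759326987/1757182154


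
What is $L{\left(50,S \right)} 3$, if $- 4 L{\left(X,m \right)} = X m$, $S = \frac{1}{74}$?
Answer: $- \frac{75}{148} \approx -0.50676$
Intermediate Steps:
$S = \frac{1}{74} \approx 0.013514$
$L{\left(X,m \right)} = - \frac{X m}{4}$
$L{\left(50,S \right)} 3 = \left(- \frac{1}{4}\right) 50 \cdot \frac{1}{74} \cdot 3 = \left(- \frac{25}{148}\right) 3 = - \frac{75}{148}$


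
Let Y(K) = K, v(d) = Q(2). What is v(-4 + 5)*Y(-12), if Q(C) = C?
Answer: -24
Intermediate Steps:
v(d) = 2
v(-4 + 5)*Y(-12) = 2*(-12) = -24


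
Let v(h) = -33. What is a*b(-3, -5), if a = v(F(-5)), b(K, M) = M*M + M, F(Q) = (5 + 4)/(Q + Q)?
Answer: -660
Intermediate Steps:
F(Q) = 9/(2*Q) (F(Q) = 9/((2*Q)) = 9*(1/(2*Q)) = 9/(2*Q))
b(K, M) = M + M² (b(K, M) = M² + M = M + M²)
a = -33
a*b(-3, -5) = -(-165)*(1 - 5) = -(-165)*(-4) = -33*20 = -660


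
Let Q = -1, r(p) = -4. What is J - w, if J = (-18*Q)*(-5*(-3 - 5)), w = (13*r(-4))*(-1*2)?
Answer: 616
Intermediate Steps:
w = 104 (w = (13*(-4))*(-1*2) = -52*(-2) = 104)
J = 720 (J = (-18*(-1))*(-5*(-3 - 5)) = 18*(-5*(-8)) = 18*40 = 720)
J - w = 720 - 1*104 = 720 - 104 = 616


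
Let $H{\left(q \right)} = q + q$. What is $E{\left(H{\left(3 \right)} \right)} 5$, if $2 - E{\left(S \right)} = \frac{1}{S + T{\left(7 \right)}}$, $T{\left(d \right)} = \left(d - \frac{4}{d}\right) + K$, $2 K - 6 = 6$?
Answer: $\frac{1255}{129} \approx 9.7287$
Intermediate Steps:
$K = 6$ ($K = 3 + \frac{1}{2} \cdot 6 = 3 + 3 = 6$)
$H{\left(q \right)} = 2 q$
$T{\left(d \right)} = 6 + d - \frac{4}{d}$ ($T{\left(d \right)} = \left(d - \frac{4}{d}\right) + 6 = 6 + d - \frac{4}{d}$)
$E{\left(S \right)} = 2 - \frac{1}{\frac{87}{7} + S}$ ($E{\left(S \right)} = 2 - \frac{1}{S + \left(6 + 7 - \frac{4}{7}\right)} = 2 - \frac{1}{S + \frac{87}{7}} = 2 - \frac{1}{\frac{87}{7} + S}$)
$E{\left(H{\left(3 \right)} \right)} 5 = \frac{167 + 14 \cdot 2 \cdot 3}{87 + 7 \cdot 2 \cdot 3} \cdot 5 = \frac{167 + 14 \cdot 6}{87 + 7 \cdot 6} \cdot 5 = \frac{167 + 84}{87 + 42} \cdot 5 = \frac{1}{129} \cdot 251 \cdot 5 = \frac{251}{129} \cdot 5 = \frac{1255}{129}$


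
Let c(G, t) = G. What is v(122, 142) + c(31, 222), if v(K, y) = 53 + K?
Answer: 206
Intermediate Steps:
v(122, 142) + c(31, 222) = (53 + 122) + 31 = 175 + 31 = 206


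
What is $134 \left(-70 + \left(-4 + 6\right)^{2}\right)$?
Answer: $-8844$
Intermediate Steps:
$134 \left(-70 + \left(-4 + 6\right)^{2}\right) = 134 \left(-70 + 2^{2}\right) = 134 \left(-70 + 4\right) = 134 \left(-66\right) = -8844$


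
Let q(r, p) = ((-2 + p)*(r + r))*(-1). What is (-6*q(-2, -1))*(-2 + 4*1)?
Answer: 144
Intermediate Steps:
q(r, p) = -2*r*(-2 + p) (q(r, p) = ((-2 + p)*(2*r))*(-1) = (2*r*(-2 + p))*(-1) = -2*r*(-2 + p))
(-6*q(-2, -1))*(-2 + 4*1) = (-12*(-2)*(2 - 1*(-1)))*(-2 + 4*1) = (-12*(-2)*(2 + 1))*(-2 + 4) = -12*(-2)*3*2 = -6*(-12)*2 = 72*2 = 144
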